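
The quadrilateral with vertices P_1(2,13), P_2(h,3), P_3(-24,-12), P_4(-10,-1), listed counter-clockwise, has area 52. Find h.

-10

Write out the shoelace sum; only the two edges meeting at P_2 involve h:
2·Area = [(2·3 − h·13) + (h·(-12) − (-24)·3)] + -224
       = -25·h + -146 = 104
⇒ h = -10.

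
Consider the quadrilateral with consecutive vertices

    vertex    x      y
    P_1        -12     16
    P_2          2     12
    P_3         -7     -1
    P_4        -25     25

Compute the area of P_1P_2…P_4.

Apply the shoelace formula: 2A = Σ (x_i·y_{i+1} − x_{i+1}·y_i), indices taken mod 4.
Cross-terms: -176, 82, -200, -100  ⇒  Σ = -394
Area = |Σ|/2 = 197.

197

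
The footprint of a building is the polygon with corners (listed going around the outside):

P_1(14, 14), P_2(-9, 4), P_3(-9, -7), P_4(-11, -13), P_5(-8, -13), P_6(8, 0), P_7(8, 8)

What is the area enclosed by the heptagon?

264

Apply the shoelace (surveyor's) formula: 2A = Σ (x_i·y_{i+1} − x_{i+1}·y_i), indices taken mod 7.
Σ = (182) + (99) + (40) + (39) + (104) + (64) + (0) = 528
Area = |Σ|/2 = 264.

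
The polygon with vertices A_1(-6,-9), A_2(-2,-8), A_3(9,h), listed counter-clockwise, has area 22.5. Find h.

Write out the shoelace sum; only the two edges meeting at A_3 involve h:
2·Area = [((-2)·h − 9·(-8)) + (9·(-9) − (-6)·h)] + 30
       = 4·h + 21 = 45
⇒ h = 6.

6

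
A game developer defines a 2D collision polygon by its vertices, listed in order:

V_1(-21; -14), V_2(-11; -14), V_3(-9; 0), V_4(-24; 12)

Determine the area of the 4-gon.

247

Apply the shoelace (surveyor's) formula: 2A = Σ (x_i·y_{i+1} − x_{i+1}·y_i), indices taken mod 4.
Cross-terms: 140, -126, -108, 588  ⇒  Σ = 494
Area = |Σ|/2 = 247.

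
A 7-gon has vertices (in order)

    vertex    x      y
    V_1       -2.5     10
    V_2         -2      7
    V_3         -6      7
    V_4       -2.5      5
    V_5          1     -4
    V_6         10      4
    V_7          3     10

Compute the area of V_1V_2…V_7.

105

V_1→V_2: (-2.5)(7) − (-2)(10) = 2.5
V_2→V_3: (-2)(7) − (-6)(7) = 28
V_3→V_4: (-6)(5) − (-2.5)(7) = -12.5
V_4→V_5: (-2.5)(-4) − (1)(5) = 5
V_5→V_6: (1)(4) − (10)(-4) = 44
V_6→V_7: (10)(10) − (3)(4) = 88
V_7→V_1: (3)(10) − (-2.5)(10) = 55
Σ = 210
Area = |Σ|/2 = 105.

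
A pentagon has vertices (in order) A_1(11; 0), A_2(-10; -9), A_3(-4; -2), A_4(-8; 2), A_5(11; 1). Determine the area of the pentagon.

90

Apply Gauss's area formula: 2A = Σ (x_i·y_{i+1} − x_{i+1}·y_i), indices taken mod 5.
Cross-terms: -99, -16, -24, -30, -11  ⇒  Σ = -180
Area = |Σ|/2 = 90.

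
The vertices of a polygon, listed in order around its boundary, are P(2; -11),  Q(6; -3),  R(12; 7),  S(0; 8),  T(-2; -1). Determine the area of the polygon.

Apply the shoelace formula: 2A = Σ (x_i·y_{i+1} − x_{i+1}·y_i), indices taken mod 5.
Cross-terms: 60, 78, 96, 16, 24  ⇒  Σ = 274
Area = |Σ|/2 = 137.

137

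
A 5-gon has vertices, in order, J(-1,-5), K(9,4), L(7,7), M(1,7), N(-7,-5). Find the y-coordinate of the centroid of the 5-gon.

Apply Gauss's area formula. First the cross-terms c_i = x_i·y_{i+1} − x_{i+1}·y_i:
  41, 35, 42, 44, 30  ⇒  2A = 192, A = 96.
Then Σ (y_i + y_{i+1})·c_i = 720, so ȳ = 720 / (6·96) = 1.25.

1.25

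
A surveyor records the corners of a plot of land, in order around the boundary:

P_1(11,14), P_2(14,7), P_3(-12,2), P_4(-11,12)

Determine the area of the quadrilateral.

Cross-terms: -119, 112, -122, -286  ⇒  Σ = -415
Area = |Σ|/2 = 207.5.

207.5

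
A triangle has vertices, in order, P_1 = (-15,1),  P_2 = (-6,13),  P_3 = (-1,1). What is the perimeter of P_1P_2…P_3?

42

|P_1P_2| = √((9)² + (12)²) = √225 = 15
|P_2P_3| = √((5)² + (-12)²) = √169 = 13
|P_3P_1| = √((-14)² + (0)²) = √196 = 14
Perimeter = 15 + 13 + 14 = 42.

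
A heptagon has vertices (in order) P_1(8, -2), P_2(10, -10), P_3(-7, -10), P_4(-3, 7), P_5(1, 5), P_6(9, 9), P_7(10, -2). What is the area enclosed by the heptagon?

239.5

Apply Gauss's area formula: 2A = Σ (x_i·y_{i+1} − x_{i+1}·y_i), indices taken mod 7.
P_1→P_2: (8)(-10) − (10)(-2) = -60
P_2→P_3: (10)(-10) − (-7)(-10) = -170
P_3→P_4: (-7)(7) − (-3)(-10) = -79
P_4→P_5: (-3)(5) − (1)(7) = -22
P_5→P_6: (1)(9) − (9)(5) = -36
P_6→P_7: (9)(-2) − (10)(9) = -108
P_7→P_1: (10)(-2) − (8)(-2) = -4
Σ = -479
Area = |Σ|/2 = 239.5.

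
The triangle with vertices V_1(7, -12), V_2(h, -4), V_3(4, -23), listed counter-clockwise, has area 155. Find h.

The doubled signed area Σ (x_i y_{i+1} − x_{i+1} y_i) is linear in h.
With h=0 it equals 101; the coefficient of h is -11 (from the two edges through V_2).
So -11·h + 101 = 2·155 = 310 ⇒ h = -19.

-19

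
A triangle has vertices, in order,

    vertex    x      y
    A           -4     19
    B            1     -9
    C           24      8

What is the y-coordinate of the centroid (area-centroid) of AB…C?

Apply the shoelace (surveyor's) formula. First the cross-terms c_i = x_i·y_{i+1} − x_{i+1}·y_i:
  17, 224, 488  ⇒  2A = 729, A = 364.5.
Then Σ (y_i + y_{i+1})·c_i = 13122, so ȳ = 13122 / (6·364.5) = 6.

6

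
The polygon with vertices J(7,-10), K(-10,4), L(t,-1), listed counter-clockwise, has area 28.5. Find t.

The doubled signed area Σ (x_i y_{i+1} − x_{i+1} y_i) is linear in t.
With t=0 it equals -55; the coefficient of t is -14 (from the two edges through L).
So -14·t + -55 = 2·28.5 = 57 ⇒ t = -8.

-8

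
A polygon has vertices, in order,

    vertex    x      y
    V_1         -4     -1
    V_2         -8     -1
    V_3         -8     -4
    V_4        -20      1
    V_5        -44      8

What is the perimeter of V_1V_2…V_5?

86

|V_1V_2| = √((-4)² + (0)²) = √16 = 4
|V_2V_3| = √((0)² + (-3)²) = √9 = 3
|V_3V_4| = √((-12)² + (5)²) = √169 = 13
|V_4V_5| = √((-24)² + (7)²) = √625 = 25
|V_5V_1| = √((40)² + (-9)²) = √1681 = 41
Perimeter = 4 + 3 + 13 + 25 + 41 = 86.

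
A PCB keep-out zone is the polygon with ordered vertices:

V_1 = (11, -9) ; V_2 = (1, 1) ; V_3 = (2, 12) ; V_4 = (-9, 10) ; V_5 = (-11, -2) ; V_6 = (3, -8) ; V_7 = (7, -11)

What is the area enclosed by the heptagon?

Apply the shoelace formula: 2A = Σ (x_i·y_{i+1} − x_{i+1}·y_i), indices taken mod 7.
Σ = (20) + (10) + (128) + (128) + (94) + (23) + (58) = 461
Area = |Σ|/2 = 230.5.

230.5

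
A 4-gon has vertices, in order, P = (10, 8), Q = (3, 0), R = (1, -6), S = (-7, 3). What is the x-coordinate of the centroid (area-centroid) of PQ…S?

136/167

Apply the shoelace formula. First the cross-terms c_i = x_i·y_{i+1} − x_{i+1}·y_i:
  -24, -18, -39, -86  ⇒  2A = -167, A = -83.5.
Then Σ (x_i + x_{i+1})·c_i = -408, so x̄ = -408 / (6·(-83.5)) = 136/167.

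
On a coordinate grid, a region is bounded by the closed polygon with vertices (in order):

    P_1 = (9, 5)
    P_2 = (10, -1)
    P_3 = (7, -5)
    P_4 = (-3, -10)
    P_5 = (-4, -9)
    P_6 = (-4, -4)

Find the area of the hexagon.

Σ = (-59) + (-43) + (-85) + (-13) + (-20) + (16) = -204
Area = |Σ|/2 = 102.

102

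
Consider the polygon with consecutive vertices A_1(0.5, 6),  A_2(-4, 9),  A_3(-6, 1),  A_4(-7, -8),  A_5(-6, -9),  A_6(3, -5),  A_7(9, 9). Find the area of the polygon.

Apply the shoelace formula: 2A = Σ (x_i·y_{i+1} − x_{i+1}·y_i), indices taken mod 7.
Σ = (28.5) + (50) + (55) + (15) + (57) + (72) + (49.5) = 327
Area = |Σ|/2 = 163.5.

163.5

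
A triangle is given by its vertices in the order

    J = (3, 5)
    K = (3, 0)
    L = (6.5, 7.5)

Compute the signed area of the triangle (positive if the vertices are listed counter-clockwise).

8.75

Apply the surveyor's formula: 2A = Σ (x_i·y_{i+1} − x_{i+1}·y_i), indices taken mod 3.
Cross-terms: -15, 22.5, 10  ⇒  Σ = 17.5
Signed area = Σ/2 = 8.75 (positive ⇒ counter-clockwise traversal).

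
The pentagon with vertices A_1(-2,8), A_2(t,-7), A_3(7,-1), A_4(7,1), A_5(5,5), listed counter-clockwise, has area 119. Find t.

Write out the shoelace sum; only the two edges meeting at A_2 involve t:
2·Area = [((-2)·(-7) − t·8) + (t·(-1) − 7·(-7))] + 94
       = -9·t + 157 = 238
⇒ t = -9.

-9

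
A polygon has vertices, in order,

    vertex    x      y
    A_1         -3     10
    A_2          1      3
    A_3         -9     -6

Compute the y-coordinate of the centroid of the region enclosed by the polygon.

Apply the surveyor's formula. First the cross-terms c_i = x_i·y_{i+1} − x_{i+1}·y_i:
  -19, 21, -108  ⇒  2A = -106, A = -53.
Then Σ (y_i + y_{i+1})·c_i = -742, so ȳ = -742 / (6·(-53)) = 7/3.

7/3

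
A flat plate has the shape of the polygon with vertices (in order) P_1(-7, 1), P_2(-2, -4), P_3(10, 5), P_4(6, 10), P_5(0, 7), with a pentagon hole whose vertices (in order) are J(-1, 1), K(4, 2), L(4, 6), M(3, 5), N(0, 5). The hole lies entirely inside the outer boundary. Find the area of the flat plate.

94.5

Outer boundary:
Cross-terms: 30, 30, 70, 42, 49  ⇒  Σ = 221
Area = |Σ|/2 = 110.5.
Hole:
Apply the shoelace (surveyor's) formula: 2A = Σ (x_i·y_{i+1} − x_{i+1}·y_i), indices taken mod 5.
J→K: (-1)(2) − (4)(1) = -6
K→L: (4)(6) − (4)(2) = 16
L→M: (4)(5) − (3)(6) = 2
M→N: (3)(5) − (0)(5) = 15
N→J: (0)(1) − (-1)(5) = 5
Σ = 32
Area = |Σ|/2 = 16.
Net area = 110.5 − 16 = 94.5.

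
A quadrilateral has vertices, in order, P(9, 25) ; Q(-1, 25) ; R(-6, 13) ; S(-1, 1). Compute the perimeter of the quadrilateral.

62

|PQ| = √((-10)² + (0)²) = √100 = 10
|QR| = √((-5)² + (-12)²) = √169 = 13
|RS| = √((5)² + (-12)²) = √169 = 13
|SP| = √((10)² + (24)²) = √676 = 26
Perimeter = 10 + 13 + 13 + 26 = 62.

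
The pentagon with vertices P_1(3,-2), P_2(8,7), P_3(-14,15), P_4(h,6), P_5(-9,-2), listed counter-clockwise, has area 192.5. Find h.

Write out the shoelace sum; only the two edges meeting at P_4 involve h:
2·Area = [((-14)·6 − h·15) + (h·(-2) − (-9)·6)] + 279
       = -17·h + 249 = 385
⇒ h = -8.

-8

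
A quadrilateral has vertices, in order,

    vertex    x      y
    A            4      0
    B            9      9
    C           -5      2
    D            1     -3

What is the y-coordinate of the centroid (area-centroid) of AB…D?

Apply the surveyor's formula. First the cross-terms c_i = x_i·y_{i+1} − x_{i+1}·y_i:
  36, 63, 13, 12  ⇒  2A = 124, A = 62.
Then Σ (y_i + y_{i+1})·c_i = 968, so ȳ = 968 / (6·62) = 242/93.

242/93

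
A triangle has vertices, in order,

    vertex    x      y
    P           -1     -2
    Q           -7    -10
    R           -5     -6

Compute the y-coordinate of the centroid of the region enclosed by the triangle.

Apply the shoelace formula. First the cross-terms c_i = x_i·y_{i+1} − x_{i+1}·y_i:
  -4, -8, 4  ⇒  2A = -8, A = -4.
Then Σ (y_i + y_{i+1})·c_i = 144, so ȳ = 144 / (6·(-4)) = -6.

-6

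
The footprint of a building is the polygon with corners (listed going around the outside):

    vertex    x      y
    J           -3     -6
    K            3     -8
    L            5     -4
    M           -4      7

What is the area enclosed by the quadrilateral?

67

Cross-terms: 42, 28, 19, 45  ⇒  Σ = 134
Area = |Σ|/2 = 67.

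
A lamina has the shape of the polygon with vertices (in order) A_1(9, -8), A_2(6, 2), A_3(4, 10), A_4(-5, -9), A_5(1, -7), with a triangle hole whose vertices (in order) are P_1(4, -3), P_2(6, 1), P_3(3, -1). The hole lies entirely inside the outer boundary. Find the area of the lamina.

111.5

Outer boundary:
Apply the shoelace formula: 2A = Σ (x_i·y_{i+1} − x_{i+1}·y_i), indices taken mod 5.
A_1→A_2: (9)(2) − (6)(-8) = 66
A_2→A_3: (6)(10) − (4)(2) = 52
A_3→A_4: (4)(-9) − (-5)(10) = 14
A_4→A_5: (-5)(-7) − (1)(-9) = 44
A_5→A_1: (1)(-8) − (9)(-7) = 55
Σ = 231
Area = |Σ|/2 = 115.5.
Hole:
Σ = (22) + (-9) + (-5) = 8
Area = |Σ|/2 = 4.
Net area = 115.5 − 4 = 111.5.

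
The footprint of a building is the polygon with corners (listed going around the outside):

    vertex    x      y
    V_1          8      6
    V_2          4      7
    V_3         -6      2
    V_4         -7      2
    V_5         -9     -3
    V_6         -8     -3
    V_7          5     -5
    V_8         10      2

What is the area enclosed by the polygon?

142.5

Apply the shoelace formula: 2A = Σ (x_i·y_{i+1} − x_{i+1}·y_i), indices taken mod 8.
V_1→V_2: (8)(7) − (4)(6) = 32
V_2→V_3: (4)(2) − (-6)(7) = 50
V_3→V_4: (-6)(2) − (-7)(2) = 2
V_4→V_5: (-7)(-3) − (-9)(2) = 39
V_5→V_6: (-9)(-3) − (-8)(-3) = 3
V_6→V_7: (-8)(-5) − (5)(-3) = 55
V_7→V_8: (5)(2) − (10)(-5) = 60
V_8→V_1: (10)(6) − (8)(2) = 44
Σ = 285
Area = |Σ|/2 = 142.5.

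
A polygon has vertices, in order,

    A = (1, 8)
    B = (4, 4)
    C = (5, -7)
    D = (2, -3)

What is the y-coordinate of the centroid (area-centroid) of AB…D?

0.5

Apply the shoelace (surveyor's) formula. First the cross-terms c_i = x_i·y_{i+1} − x_{i+1}·y_i:
  -28, -48, -1, 19  ⇒  2A = -58, A = -29.
Then Σ (y_i + y_{i+1})·c_i = -87, so ȳ = -87 / (6·(-29)) = 0.5.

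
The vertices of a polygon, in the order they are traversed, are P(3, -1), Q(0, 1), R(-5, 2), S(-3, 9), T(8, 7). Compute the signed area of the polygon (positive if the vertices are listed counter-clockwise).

-76.5

Apply the surveyor's formula: 2A = Σ (x_i·y_{i+1} − x_{i+1}·y_i), indices taken mod 5.
Cross-terms: 3, 5, -39, -93, -29  ⇒  Σ = -153
Signed area = Σ/2 = -76.5 (negative ⇒ clockwise traversal).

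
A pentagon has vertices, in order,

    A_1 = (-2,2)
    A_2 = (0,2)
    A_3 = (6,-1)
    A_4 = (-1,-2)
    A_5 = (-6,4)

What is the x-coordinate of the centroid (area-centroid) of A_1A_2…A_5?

-5/49

Apply the shoelace formula. First the cross-terms c_i = x_i·y_{i+1} − x_{i+1}·y_i:
  -4, -12, -13, -16, -4  ⇒  2A = -49, A = -24.5.
Then Σ (x_i + x_{i+1})·c_i = 15, so x̄ = 15 / (6·(-24.5)) = -5/49.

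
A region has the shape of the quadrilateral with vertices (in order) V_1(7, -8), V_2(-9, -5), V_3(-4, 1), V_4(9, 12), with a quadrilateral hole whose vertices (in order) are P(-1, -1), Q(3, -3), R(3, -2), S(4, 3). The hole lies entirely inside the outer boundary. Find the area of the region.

162

Outer boundary:
Apply the shoelace formula: 2A = Σ (x_i·y_{i+1} − x_{i+1}·y_i), indices taken mod 4.
Cross-terms: -107, -29, -57, -156  ⇒  Σ = -349
Area = |Σ|/2 = 174.5.
Hole:
Apply the surveyor's formula: 2A = Σ (x_i·y_{i+1} − x_{i+1}·y_i), indices taken mod 4.
Σ = (6) + (3) + (17) + (-1) = 25
Area = |Σ|/2 = 12.5.
Net area = 174.5 − 12.5 = 162.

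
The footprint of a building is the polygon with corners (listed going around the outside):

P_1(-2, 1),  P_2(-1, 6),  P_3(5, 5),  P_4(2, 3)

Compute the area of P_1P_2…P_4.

Apply the shoelace (surveyor's) formula: 2A = Σ (x_i·y_{i+1} − x_{i+1}·y_i), indices taken mod 4.
Σ = (-11) + (-35) + (5) + (8) = -33
Area = |Σ|/2 = 16.5.

16.5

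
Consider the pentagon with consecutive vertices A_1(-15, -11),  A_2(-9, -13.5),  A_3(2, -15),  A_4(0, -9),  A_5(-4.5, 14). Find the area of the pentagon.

Apply the surveyor's formula: 2A = Σ (x_i·y_{i+1} − x_{i+1}·y_i), indices taken mod 5.
Σ = (103.5) + (162) + (-18) + (-40.5) + (259.5) = 466.5
Area = |Σ|/2 = 233.25.

233.25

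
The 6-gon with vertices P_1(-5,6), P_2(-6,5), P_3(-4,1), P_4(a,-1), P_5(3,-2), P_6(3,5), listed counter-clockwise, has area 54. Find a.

The doubled signed area Σ (x_i y_{i+1} − x_{i+1} y_i) is linear in a.
With a=0 it equals 96; the coefficient of a is -3 (from the two edges through P_4).
So -3·a + 96 = 2·54 = 108 ⇒ a = -4.

-4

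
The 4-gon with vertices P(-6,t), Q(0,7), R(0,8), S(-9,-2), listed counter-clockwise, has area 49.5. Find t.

-9

The doubled signed area Σ (x_i y_{i+1} − x_{i+1} y_i) is linear in t.
With t=0 it equals 18; the coefficient of t is -9 (from the two edges through P).
So -9·t + 18 = 2·49.5 = 99 ⇒ t = -9.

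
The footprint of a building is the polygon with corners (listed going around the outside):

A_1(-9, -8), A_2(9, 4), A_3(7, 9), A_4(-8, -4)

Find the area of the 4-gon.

Apply the surveyor's formula: 2A = Σ (x_i·y_{i+1} − x_{i+1}·y_i), indices taken mod 4.
Σ = (36) + (53) + (44) + (28) = 161
Area = |Σ|/2 = 80.5.

80.5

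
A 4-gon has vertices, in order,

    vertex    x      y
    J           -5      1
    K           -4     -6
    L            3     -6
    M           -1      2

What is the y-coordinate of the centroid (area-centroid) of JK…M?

-647/255

Apply the shoelace formula. First the cross-terms c_i = x_i·y_{i+1} − x_{i+1}·y_i:
  34, 42, 0, 9  ⇒  2A = 85, A = 42.5.
Then Σ (y_i + y_{i+1})·c_i = -647, so ȳ = -647 / (6·42.5) = -647/255.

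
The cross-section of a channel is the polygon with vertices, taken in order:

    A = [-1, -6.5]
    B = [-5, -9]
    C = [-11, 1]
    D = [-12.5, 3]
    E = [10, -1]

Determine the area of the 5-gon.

115.75

Apply the shoelace (surveyor's) formula: 2A = Σ (x_i·y_{i+1} − x_{i+1}·y_i), indices taken mod 5.
A→B: (-1)(-9) − (-5)(-6.5) = -23.5
B→C: (-5)(1) − (-11)(-9) = -104
C→D: (-11)(3) − (-12.5)(1) = -20.5
D→E: (-12.5)(-1) − (10)(3) = -17.5
E→A: (10)(-6.5) − (-1)(-1) = -66
Σ = -231.5
Area = |Σ|/2 = 115.75.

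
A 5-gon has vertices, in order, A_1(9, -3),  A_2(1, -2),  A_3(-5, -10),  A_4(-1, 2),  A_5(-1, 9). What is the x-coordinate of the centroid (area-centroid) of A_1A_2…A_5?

Apply Gauss's area formula. First the cross-terms c_i = x_i·y_{i+1} − x_{i+1}·y_i:
  -15, -20, -20, -7, -78  ⇒  2A = -140, A = -70.
Then Σ (x_i + x_{i+1})·c_i = -560, so x̄ = -560 / (6·(-70)) = 4/3.

4/3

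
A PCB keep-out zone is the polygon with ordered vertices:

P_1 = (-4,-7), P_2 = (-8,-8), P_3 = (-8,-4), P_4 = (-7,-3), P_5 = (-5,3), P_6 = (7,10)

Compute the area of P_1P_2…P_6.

Apply the shoelace formula: 2A = Σ (x_i·y_{i+1} − x_{i+1}·y_i), indices taken mod 6.
Cross-terms: -24, -32, -4, -36, -71, -9  ⇒  Σ = -176
Area = |Σ|/2 = 88.

88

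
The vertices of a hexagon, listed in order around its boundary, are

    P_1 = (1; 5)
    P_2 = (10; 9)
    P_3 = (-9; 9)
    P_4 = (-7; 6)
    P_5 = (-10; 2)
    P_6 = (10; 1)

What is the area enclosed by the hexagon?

102

Σ = (-41) + (171) + (9) + (46) + (-30) + (49) = 204
Area = |Σ|/2 = 102.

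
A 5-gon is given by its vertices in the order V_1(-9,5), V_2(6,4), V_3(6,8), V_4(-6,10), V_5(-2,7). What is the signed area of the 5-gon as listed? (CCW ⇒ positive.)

48.5

Σ = (-66) + (24) + (108) + (-22) + (53) = 97
Signed area = Σ/2 = 48.5 (positive ⇒ counter-clockwise traversal).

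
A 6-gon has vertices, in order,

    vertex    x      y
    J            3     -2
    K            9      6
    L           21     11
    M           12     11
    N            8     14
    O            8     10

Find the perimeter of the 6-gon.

54

|JK| = √((6)² + (8)²) = √100 = 10
|KL| = √((12)² + (5)²) = √169 = 13
|LM| = √((-9)² + (0)²) = √81 = 9
|MN| = √((-4)² + (3)²) = √25 = 5
|NO| = √((0)² + (-4)²) = √16 = 4
|OJ| = √((-5)² + (-12)²) = √169 = 13
Perimeter = 10 + 13 + 9 + 5 + 4 + 13 = 54.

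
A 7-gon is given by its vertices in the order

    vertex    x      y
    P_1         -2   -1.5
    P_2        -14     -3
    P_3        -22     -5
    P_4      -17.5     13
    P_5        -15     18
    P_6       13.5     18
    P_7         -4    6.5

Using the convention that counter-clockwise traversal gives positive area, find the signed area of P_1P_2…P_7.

-419.375

Apply the shoelace formula: 2A = Σ (x_i·y_{i+1} − x_{i+1}·y_i), indices taken mod 7.
Σ = (-15) + (4) + (-373.5) + (-120) + (-513) + (159.75) + (19) = -838.75
Signed area = Σ/2 = -419.375 (negative ⇒ clockwise traversal).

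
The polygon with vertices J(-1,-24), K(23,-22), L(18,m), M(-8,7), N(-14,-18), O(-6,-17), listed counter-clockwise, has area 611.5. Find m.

-12

The doubled signed area Σ (x_i y_{i+1} − x_{i+1} y_i) is linear in m.
With m=0 it equals 1595; the coefficient of m is 31 (from the two edges through L).
So 31·m + 1595 = 2·611.5 = 1223 ⇒ m = -12.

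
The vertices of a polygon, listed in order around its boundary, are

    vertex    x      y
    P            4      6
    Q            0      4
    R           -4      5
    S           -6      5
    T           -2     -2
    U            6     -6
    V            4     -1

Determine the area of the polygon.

Apply the surveyor's formula: 2A = Σ (x_i·y_{i+1} − x_{i+1}·y_i), indices taken mod 7.
Cross-terms: 16, 16, 10, 22, 24, 18, 28  ⇒  Σ = 134
Area = |Σ|/2 = 67.

67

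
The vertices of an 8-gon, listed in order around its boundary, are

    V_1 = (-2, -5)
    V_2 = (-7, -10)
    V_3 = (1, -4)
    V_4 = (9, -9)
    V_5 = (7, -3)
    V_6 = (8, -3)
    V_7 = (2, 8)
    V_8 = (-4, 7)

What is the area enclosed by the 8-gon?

119.5

Apply the surveyor's formula: 2A = Σ (x_i·y_{i+1} − x_{i+1}·y_i), indices taken mod 8.
V_1→V_2: (-2)(-10) − (-7)(-5) = -15
V_2→V_3: (-7)(-4) − (1)(-10) = 38
V_3→V_4: (1)(-9) − (9)(-4) = 27
V_4→V_5: (9)(-3) − (7)(-9) = 36
V_5→V_6: (7)(-3) − (8)(-3) = 3
V_6→V_7: (8)(8) − (2)(-3) = 70
V_7→V_8: (2)(7) − (-4)(8) = 46
V_8→V_1: (-4)(-5) − (-2)(7) = 34
Σ = 239
Area = |Σ|/2 = 119.5.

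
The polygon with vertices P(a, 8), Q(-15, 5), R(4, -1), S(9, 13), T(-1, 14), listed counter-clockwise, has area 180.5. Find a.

The doubled signed area Σ (x_i y_{i+1} − x_{i+1} y_i) is linear in a.
With a=0 it equals 307; the coefficient of a is -9 (from the two edges through P).
So -9·a + 307 = 2·180.5 = 361 ⇒ a = -6.

-6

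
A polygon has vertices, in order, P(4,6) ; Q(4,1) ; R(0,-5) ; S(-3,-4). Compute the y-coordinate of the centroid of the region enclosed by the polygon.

Apply the surveyor's formula. First the cross-terms c_i = x_i·y_{i+1} − x_{i+1}·y_i:
  -20, -20, -15, -2  ⇒  2A = -57, A = -28.5.
Then Σ (y_i + y_{i+1})·c_i = 71, so ȳ = 71 / (6·(-28.5)) = -71/171.

-71/171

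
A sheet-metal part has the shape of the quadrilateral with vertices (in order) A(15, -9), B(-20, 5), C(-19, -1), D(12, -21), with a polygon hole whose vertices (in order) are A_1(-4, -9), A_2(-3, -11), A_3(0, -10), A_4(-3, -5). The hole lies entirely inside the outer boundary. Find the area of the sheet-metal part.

Outer boundary:
A→B: (15)(5) − (-20)(-9) = -105
B→C: (-20)(-1) − (-19)(5) = 115
C→D: (-19)(-21) − (12)(-1) = 411
D→A: (12)(-9) − (15)(-21) = 207
Σ = 628
Area = |Σ|/2 = 314.
Hole:
Apply the shoelace formula: 2A = Σ (x_i·y_{i+1} − x_{i+1}·y_i), indices taken mod 4.
Σ = (17) + (30) + (-30) + (7) = 24
Area = |Σ|/2 = 12.
Net area = 314 − 12 = 302.

302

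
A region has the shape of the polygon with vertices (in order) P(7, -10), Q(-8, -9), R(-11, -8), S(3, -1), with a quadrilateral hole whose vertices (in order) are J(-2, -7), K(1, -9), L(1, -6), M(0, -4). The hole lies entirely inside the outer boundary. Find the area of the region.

75

Outer boundary:
Apply the shoelace formula: 2A = Σ (x_i·y_{i+1} − x_{i+1}·y_i), indices taken mod 4.
Cross-terms: -143, -35, 35, -23  ⇒  Σ = -166
Area = |Σ|/2 = 83.
Hole:
Σ = (25) + (3) + (-4) + (-8) = 16
Area = |Σ|/2 = 8.
Net area = 83 − 8 = 75.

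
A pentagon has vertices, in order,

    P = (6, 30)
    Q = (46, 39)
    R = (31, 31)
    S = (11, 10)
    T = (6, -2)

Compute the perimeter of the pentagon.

132

|PQ| = √((40)² + (9)²) = √1681 = 41
|QR| = √((-15)² + (-8)²) = √289 = 17
|RS| = √((-20)² + (-21)²) = √841 = 29
|ST| = √((-5)² + (-12)²) = √169 = 13
|TP| = √((0)² + (32)²) = √1024 = 32
Perimeter = 41 + 17 + 29 + 13 + 32 = 132.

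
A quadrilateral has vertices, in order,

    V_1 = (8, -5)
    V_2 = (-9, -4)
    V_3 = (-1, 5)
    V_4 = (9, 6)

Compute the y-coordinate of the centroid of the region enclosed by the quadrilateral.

Apply the shoelace formula. First the cross-terms c_i = x_i·y_{i+1} − x_{i+1}·y_i:
  -77, -49, -51, -93  ⇒  2A = -270, A = -135.
Then Σ (y_i + y_{i+1})·c_i = -10, so ȳ = -10 / (6·(-135)) = 1/81.

1/81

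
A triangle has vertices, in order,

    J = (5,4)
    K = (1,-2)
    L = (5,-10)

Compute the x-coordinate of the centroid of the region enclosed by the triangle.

11/3

Apply Gauss's area formula. First the cross-terms c_i = x_i·y_{i+1} − x_{i+1}·y_i:
  -14, 0, 70  ⇒  2A = 56, A = 28.
Then Σ (x_i + x_{i+1})·c_i = 616, so x̄ = 616 / (6·28) = 11/3.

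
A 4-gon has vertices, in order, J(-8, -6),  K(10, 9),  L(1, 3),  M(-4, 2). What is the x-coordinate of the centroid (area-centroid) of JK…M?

-5/3

Apply the surveyor's formula. First the cross-terms c_i = x_i·y_{i+1} − x_{i+1}·y_i:
  -12, 21, 14, 40  ⇒  2A = 63, A = 31.5.
Then Σ (x_i + x_{i+1})·c_i = -315, so x̄ = -315 / (6·31.5) = -5/3.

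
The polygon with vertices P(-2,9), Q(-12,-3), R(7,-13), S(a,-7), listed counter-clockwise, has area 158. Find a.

4

The doubled signed area Σ (x_i y_{i+1} − x_{i+1} y_i) is linear in a.
With a=0 it equals 228; the coefficient of a is 22 (from the two edges through S).
So 22·a + 228 = 2·158 = 316 ⇒ a = 4.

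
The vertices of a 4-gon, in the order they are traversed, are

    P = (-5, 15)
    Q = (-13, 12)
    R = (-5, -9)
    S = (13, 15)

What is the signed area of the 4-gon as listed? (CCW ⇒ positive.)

312

Apply the surveyor's formula: 2A = Σ (x_i·y_{i+1} − x_{i+1}·y_i), indices taken mod 4.
Σ = (135) + (177) + (42) + (270) = 624
Signed area = Σ/2 = 312 (positive ⇒ counter-clockwise traversal).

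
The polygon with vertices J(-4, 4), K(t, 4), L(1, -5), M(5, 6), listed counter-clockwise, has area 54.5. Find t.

The doubled signed area Σ (x_i y_{i+1} − x_{i+1} y_i) is linear in t.
With t=0 it equals 55; the coefficient of t is -9 (from the two edges through K).
So -9·t + 55 = 2·54.5 = 109 ⇒ t = -6.

-6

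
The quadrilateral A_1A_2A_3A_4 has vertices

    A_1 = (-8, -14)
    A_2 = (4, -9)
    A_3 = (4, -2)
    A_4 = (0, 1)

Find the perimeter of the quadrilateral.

|A_1A_2| = √((12)² + (5)²) = √169 = 13
|A_2A_3| = √((0)² + (7)²) = √49 = 7
|A_3A_4| = √((-4)² + (3)²) = √25 = 5
|A_4A_1| = √((-8)² + (-15)²) = √289 = 17
Perimeter = 13 + 7 + 5 + 17 = 42.

42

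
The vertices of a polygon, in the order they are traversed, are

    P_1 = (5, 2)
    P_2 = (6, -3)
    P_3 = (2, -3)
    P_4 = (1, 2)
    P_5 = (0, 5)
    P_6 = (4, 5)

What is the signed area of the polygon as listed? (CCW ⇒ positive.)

-32

Apply the shoelace (surveyor's) formula: 2A = Σ (x_i·y_{i+1} − x_{i+1}·y_i), indices taken mod 6.
P_1→P_2: (5)(-3) − (6)(2) = -27
P_2→P_3: (6)(-3) − (2)(-3) = -12
P_3→P_4: (2)(2) − (1)(-3) = 7
P_4→P_5: (1)(5) − (0)(2) = 5
P_5→P_6: (0)(5) − (4)(5) = -20
P_6→P_1: (4)(2) − (5)(5) = -17
Σ = -64
Signed area = Σ/2 = -32 (negative ⇒ clockwise traversal).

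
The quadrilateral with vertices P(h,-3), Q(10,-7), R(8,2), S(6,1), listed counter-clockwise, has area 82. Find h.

The doubled signed area Σ (x_i y_{i+1} − x_{i+1} y_i) is linear in h.
With h=0 it equals 84; the coefficient of h is -8 (from the two edges through P).
So -8·h + 84 = 2·82 = 164 ⇒ h = -10.

-10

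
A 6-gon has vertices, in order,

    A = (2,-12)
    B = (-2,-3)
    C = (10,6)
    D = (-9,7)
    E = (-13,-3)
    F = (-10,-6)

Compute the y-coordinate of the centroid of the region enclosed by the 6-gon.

Apply the shoelace (surveyor's) formula. First the cross-terms c_i = x_i·y_{i+1} − x_{i+1}·y_i:
  -30, 18, 124, 118, 48, 132  ⇒  2A = 410, A = 205.
Then Σ (y_i + y_{i+1})·c_i = -220, so ȳ = -220 / (6·205) = -22/123.

-22/123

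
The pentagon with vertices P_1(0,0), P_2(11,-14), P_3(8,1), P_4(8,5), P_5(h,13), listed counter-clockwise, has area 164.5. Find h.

-14

The doubled signed area Σ (x_i y_{i+1} − x_{i+1} y_i) is linear in h.
With h=0 it equals 259; the coefficient of h is -5 (from the two edges through P_5).
So -5·h + 259 = 2·164.5 = 329 ⇒ h = -14.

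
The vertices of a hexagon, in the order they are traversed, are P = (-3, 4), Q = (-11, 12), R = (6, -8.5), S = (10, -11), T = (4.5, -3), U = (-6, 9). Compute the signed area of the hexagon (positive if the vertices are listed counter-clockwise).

Apply the shoelace formula: 2A = Σ (x_i·y_{i+1} − x_{i+1}·y_i), indices taken mod 6.
P→Q: (-3)(12) − (-11)(4) = 8
Q→R: (-11)(-8.5) − (6)(12) = 21.5
R→S: (6)(-11) − (10)(-8.5) = 19
S→T: (10)(-3) − (4.5)(-11) = 19.5
T→U: (4.5)(9) − (-6)(-3) = 22.5
U→P: (-6)(4) − (-3)(9) = 3
Σ = 93.5
Signed area = Σ/2 = 46.75 (positive ⇒ counter-clockwise traversal).

46.75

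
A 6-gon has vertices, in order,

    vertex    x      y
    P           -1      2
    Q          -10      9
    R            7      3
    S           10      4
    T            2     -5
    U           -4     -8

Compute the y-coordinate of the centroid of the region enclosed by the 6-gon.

129/194

Apply Gauss's area formula. First the cross-terms c_i = x_i·y_{i+1} − x_{i+1}·y_i:
  11, -93, -2, -58, -36, -16  ⇒  2A = -194, A = -97.
Then Σ (y_i + y_{i+1})·c_i = -387, so ȳ = -387 / (6·(-97)) = 129/194.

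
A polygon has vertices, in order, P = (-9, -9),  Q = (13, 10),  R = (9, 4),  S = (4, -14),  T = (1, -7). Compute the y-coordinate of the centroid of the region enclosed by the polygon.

Apply the shoelace formula. First the cross-terms c_i = x_i·y_{i+1} − x_{i+1}·y_i:
  27, -38, -142, -14, -72  ⇒  2A = -239, A = -119.5.
Then Σ (y_i + y_{i+1})·c_i = 2361, so ȳ = 2361 / (6·(-119.5)) = -787/239.

-787/239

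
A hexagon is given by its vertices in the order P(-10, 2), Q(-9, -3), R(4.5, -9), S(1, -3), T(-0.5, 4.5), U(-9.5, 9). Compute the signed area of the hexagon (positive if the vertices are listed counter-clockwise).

Apply the shoelace (surveyor's) formula: 2A = Σ (x_i·y_{i+1} − x_{i+1}·y_i), indices taken mod 6.
Σ = (48) + (94.5) + (-4.5) + (3) + (38.25) + (71) = 250.25
Signed area = Σ/2 = 125.125 (positive ⇒ counter-clockwise traversal).

125.125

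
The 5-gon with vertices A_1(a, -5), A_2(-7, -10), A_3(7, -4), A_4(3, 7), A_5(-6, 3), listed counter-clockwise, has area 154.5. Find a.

-8

Write out the shoelace sum; only the two edges meeting at A_1 involve a:
2·Area = [((-6)·(-5) − a·3) + (a·(-10) − (-7)·(-5))] + 210
       = -13·a + 205 = 309
⇒ a = -8.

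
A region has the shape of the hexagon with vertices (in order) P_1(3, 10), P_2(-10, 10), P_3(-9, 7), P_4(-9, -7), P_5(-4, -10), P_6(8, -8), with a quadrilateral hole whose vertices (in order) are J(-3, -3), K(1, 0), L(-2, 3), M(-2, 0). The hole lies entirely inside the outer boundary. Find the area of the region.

268

Outer boundary:
Apply the shoelace (surveyor's) formula: 2A = Σ (x_i·y_{i+1} − x_{i+1}·y_i), indices taken mod 6.
Cross-terms: 130, 20, 126, 62, 112, 104  ⇒  Σ = 554
Area = |Σ|/2 = 277.
Hole:
Apply the shoelace (surveyor's) formula: 2A = Σ (x_i·y_{i+1} − x_{i+1}·y_i), indices taken mod 4.
Σ = (3) + (3) + (6) + (6) = 18
Area = |Σ|/2 = 9.
Net area = 277 − 9 = 268.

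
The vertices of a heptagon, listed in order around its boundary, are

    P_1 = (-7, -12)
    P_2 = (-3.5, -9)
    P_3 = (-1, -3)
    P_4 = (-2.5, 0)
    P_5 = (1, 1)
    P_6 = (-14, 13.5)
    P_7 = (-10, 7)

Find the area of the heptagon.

123

Apply the shoelace (surveyor's) formula: 2A = Σ (x_i·y_{i+1} − x_{i+1}·y_i), indices taken mod 7.
Σ = (21) + (1.5) + (-7.5) + (-2.5) + (27.5) + (37) + (169) = 246
Area = |Σ|/2 = 123.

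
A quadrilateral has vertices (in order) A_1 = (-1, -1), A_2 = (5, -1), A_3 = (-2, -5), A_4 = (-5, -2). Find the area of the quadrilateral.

19.5

Apply the surveyor's formula: 2A = Σ (x_i·y_{i+1} − x_{i+1}·y_i), indices taken mod 4.
Σ = (6) + (-27) + (-21) + (3) = -39
Area = |Σ|/2 = 19.5.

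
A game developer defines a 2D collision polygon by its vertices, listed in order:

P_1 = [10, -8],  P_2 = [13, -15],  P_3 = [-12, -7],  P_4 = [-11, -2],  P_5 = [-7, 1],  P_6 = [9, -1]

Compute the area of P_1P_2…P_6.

229.5

Σ = (-46) + (-271) + (-53) + (-25) + (-2) + (-62) = -459
Area = |Σ|/2 = 229.5.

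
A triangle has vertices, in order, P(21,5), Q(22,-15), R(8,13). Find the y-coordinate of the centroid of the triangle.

Apply the shoelace formula. First the cross-terms c_i = x_i·y_{i+1} − x_{i+1}·y_i:
  -425, 406, -233  ⇒  2A = -252, A = -126.
Then Σ (y_i + y_{i+1})·c_i = -756, so ȳ = -756 / (6·(-126)) = 1.

1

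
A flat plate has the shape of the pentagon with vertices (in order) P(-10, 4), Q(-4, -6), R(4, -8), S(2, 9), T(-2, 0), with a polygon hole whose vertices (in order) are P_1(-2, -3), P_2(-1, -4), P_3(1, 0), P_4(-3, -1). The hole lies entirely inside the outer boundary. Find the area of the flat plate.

Outer boundary:
Apply the shoelace formula: 2A = Σ (x_i·y_{i+1} − x_{i+1}·y_i), indices taken mod 5.
Σ = (76) + (56) + (52) + (18) + (-8) = 194
Area = |Σ|/2 = 97.
Hole:
Σ = (5) + (4) + (-1) + (7) = 15
Area = |Σ|/2 = 7.5.
Net area = 97 − 7.5 = 89.5.

89.5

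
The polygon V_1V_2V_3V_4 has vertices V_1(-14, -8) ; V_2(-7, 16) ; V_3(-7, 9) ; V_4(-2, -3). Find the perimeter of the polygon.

58

|V_1V_2| = √((7)² + (24)²) = √625 = 25
|V_2V_3| = √((0)² + (-7)²) = √49 = 7
|V_3V_4| = √((5)² + (-12)²) = √169 = 13
|V_4V_1| = √((-12)² + (-5)²) = √169 = 13
Perimeter = 25 + 7 + 13 + 13 = 58.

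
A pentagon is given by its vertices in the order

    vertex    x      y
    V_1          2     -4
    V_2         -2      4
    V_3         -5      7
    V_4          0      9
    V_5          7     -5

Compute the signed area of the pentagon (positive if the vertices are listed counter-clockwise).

-60

Apply the shoelace (surveyor's) formula: 2A = Σ (x_i·y_{i+1} − x_{i+1}·y_i), indices taken mod 5.
Σ = (0) + (6) + (-45) + (-63) + (-18) = -120
Signed area = Σ/2 = -60 (negative ⇒ clockwise traversal).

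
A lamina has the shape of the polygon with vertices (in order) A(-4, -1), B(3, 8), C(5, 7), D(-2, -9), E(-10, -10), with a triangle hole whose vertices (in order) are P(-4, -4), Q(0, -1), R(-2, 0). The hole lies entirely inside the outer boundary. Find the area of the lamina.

Outer boundary:
A→B: (-4)(8) − (3)(-1) = -29
B→C: (3)(7) − (5)(8) = -19
C→D: (5)(-9) − (-2)(7) = -31
D→E: (-2)(-10) − (-10)(-9) = -70
E→A: (-10)(-1) − (-4)(-10) = -30
Σ = -179
Area = |Σ|/2 = 89.5.
Hole:
P→Q: (-4)(-1) − (0)(-4) = 4
Q→R: (0)(0) − (-2)(-1) = -2
R→P: (-2)(-4) − (-4)(0) = 8
Σ = 10
Area = |Σ|/2 = 5.
Net area = 89.5 − 5 = 84.5.

84.5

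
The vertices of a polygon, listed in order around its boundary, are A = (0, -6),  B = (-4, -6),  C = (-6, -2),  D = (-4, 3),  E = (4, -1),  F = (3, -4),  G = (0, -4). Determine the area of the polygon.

55.5

Apply Gauss's area formula: 2A = Σ (x_i·y_{i+1} − x_{i+1}·y_i), indices taken mod 7.
Cross-terms: -24, -28, -26, -8, -13, -12, 0  ⇒  Σ = -111
Area = |Σ|/2 = 55.5.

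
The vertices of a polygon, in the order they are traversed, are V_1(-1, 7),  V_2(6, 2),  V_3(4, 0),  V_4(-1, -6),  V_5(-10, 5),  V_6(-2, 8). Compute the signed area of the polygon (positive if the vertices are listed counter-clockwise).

Σ = (-44) + (-8) + (-24) + (-65) + (-70) + (-6) = -217
Signed area = Σ/2 = -108.5 (negative ⇒ clockwise traversal).

-108.5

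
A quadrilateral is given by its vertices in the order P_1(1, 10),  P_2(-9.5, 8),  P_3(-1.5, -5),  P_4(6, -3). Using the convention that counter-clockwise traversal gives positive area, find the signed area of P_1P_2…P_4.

Apply the shoelace formula: 2A = Σ (x_i·y_{i+1} − x_{i+1}·y_i), indices taken mod 4.
Σ = (103) + (59.5) + (34.5) + (63) = 260
Signed area = Σ/2 = 130 (positive ⇒ counter-clockwise traversal).

130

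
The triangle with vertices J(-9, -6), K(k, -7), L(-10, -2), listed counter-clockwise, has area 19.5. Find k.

1

The doubled signed area Σ (x_i y_{i+1} − x_{i+1} y_i) is linear in k.
With k=0 it equals 35; the coefficient of k is 4 (from the two edges through K).
So 4·k + 35 = 2·19.5 = 39 ⇒ k = 1.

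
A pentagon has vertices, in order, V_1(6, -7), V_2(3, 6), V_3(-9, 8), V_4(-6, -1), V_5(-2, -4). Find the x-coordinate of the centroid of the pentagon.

Apply the surveyor's formula. First the cross-terms c_i = x_i·y_{i+1} − x_{i+1}·y_i:
  57, 78, 57, 22, 38  ⇒  2A = 252, A = 126.
Then Σ (x_i + x_{i+1})·c_i = -834, so x̄ = -834 / (6·126) = -139/126.

-139/126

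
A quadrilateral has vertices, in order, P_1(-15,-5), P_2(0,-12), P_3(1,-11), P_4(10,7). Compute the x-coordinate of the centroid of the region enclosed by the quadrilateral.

Apply the shoelace formula. First the cross-terms c_i = x_i·y_{i+1} − x_{i+1}·y_i:
  180, 12, 117, 55  ⇒  2A = 364, A = 182.
Then Σ (x_i + x_{i+1})·c_i = -1676, so x̄ = -1676 / (6·182) = -419/273.

-419/273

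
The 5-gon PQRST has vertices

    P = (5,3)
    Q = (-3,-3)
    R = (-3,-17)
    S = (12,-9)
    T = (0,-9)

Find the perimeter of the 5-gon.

66

|PQ| = √((-8)² + (-6)²) = √100 = 10
|QR| = √((0)² + (-14)²) = √196 = 14
|RS| = √((15)² + (8)²) = √289 = 17
|ST| = √((-12)² + (0)²) = √144 = 12
|TP| = √((5)² + (12)²) = √169 = 13
Perimeter = 10 + 14 + 17 + 12 + 13 = 66.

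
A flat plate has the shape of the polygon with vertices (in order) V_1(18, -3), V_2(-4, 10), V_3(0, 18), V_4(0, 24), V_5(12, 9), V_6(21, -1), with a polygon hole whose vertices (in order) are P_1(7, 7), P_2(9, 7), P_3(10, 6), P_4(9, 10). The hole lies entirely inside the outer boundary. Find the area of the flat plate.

214.5

Outer boundary:
Apply Gauss's area formula: 2A = Σ (x_i·y_{i+1} − x_{i+1}·y_i), indices taken mod 6.
Σ = (168) + (-72) + (0) + (-288) + (-201) + (-45) = -438
Area = |Σ|/2 = 219.
Hole:
Σ = (-14) + (-16) + (46) + (-7) = 9
Area = |Σ|/2 = 4.5.
Net area = 219 − 4.5 = 214.5.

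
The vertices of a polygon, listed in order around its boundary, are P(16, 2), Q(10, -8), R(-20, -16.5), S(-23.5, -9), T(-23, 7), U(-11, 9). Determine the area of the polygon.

674.125

Apply the shoelace formula: 2A = Σ (x_i·y_{i+1} − x_{i+1}·y_i), indices taken mod 6.
Σ = (-148) + (-325) + (-207.75) + (-371.5) + (-130) + (-166) = -1348.25
Area = |Σ|/2 = 674.125.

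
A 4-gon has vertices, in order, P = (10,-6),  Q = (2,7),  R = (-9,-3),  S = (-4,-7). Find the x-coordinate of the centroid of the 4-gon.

81/142

Apply Gauss's area formula. First the cross-terms c_i = x_i·y_{i+1} − x_{i+1}·y_i:
  82, 57, 51, 94  ⇒  2A = 284, A = 142.
Then Σ (x_i + x_{i+1})·c_i = 486, so x̄ = 486 / (6·142) = 81/142.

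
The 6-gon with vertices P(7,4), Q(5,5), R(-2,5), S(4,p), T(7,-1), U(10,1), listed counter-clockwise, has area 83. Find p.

The doubled signed area Σ (x_i y_{i+1} − x_{i+1} y_i) is linear in p.
With p=0 it equals 76; the coefficient of p is -9 (from the two edges through S).
So -9·p + 76 = 2·83 = 166 ⇒ p = -10.

-10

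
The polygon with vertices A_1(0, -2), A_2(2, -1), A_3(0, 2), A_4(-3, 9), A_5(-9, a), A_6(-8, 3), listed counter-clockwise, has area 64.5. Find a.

9

Write out the shoelace sum; only the two edges meeting at A_5 involve a:
2·Area = [((-3)·a − (-9)·9) + ((-9)·3 − (-8)·a)] + 30
       = 5·a + 84 = 129
⇒ a = 9.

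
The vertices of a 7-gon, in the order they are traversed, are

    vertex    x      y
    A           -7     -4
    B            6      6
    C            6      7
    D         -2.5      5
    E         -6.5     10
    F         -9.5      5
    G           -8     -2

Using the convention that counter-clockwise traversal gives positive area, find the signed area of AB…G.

91.25

Cross-terms: -18, 6, 47.5, 7.5, 62.5, 59, 18  ⇒  Σ = 182.5
Signed area = Σ/2 = 91.25 (positive ⇒ counter-clockwise traversal).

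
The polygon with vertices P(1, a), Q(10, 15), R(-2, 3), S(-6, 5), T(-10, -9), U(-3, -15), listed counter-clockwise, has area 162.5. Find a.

0

Write out the shoelace sum; only the two edges meeting at P involve a:
2·Area = [((-3)·a − 1·(-15)) + (1·15 − 10·a)] + 295
       = -13·a + 325 = 325
⇒ a = 0.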